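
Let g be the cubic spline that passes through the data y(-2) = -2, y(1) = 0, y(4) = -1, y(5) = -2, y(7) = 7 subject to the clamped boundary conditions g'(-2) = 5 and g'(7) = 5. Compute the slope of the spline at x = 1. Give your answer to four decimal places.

Put σ_i = g'' at the i-th knot. Here h = (3, 3, 1, 2) and Δ = (2/3, -1/3, -1, 9/2), so the interior equations h_(i-1)·σ_(i-1) + 2(h_(i-1)+h_i)·σ_i + h_i·σ_(i+1) = 6(Δ_i − Δ_(i-1)) read
  3·σ_0 + 12·σ_1 + 3·σ_2 = 6(Δ_1 - Δ_0) = -6
  3·σ_1 + 8·σ_2 + 1·σ_3 = 6(Δ_2 - Δ_1) = -4
  1·σ_2 + 6·σ_3 + 2·σ_4 = 6(Δ_3 - Δ_2) = 33
Clamped end conditions give two more equations: 2h_0·σ_0 + h_0·σ_1 = 6(Δ_0 - g'(-2)) = -26 and h_3·σ_3 + 2h_3·σ_4 = 6(g'(7) - Δ_3) = 3.
Solving: σ_0 = -797/162, σ_1 = 95/81, σ_2 = -287/162, σ_3 = 539/81, σ_4 = -835/324.
On [1, 4], g'(x) = b_1 + 2c_1·(x - 1) + 3d_1·(x - 1)² with b_1 = Δ_1 - h_1(2σ_1 + σ_2)/6 = -67/108, c_1 = σ_1/2 = 95/162, d_1 = (σ_2 - σ_1)/(6h_1) = -53/324. So g'(1) = -67/108.

-0.6204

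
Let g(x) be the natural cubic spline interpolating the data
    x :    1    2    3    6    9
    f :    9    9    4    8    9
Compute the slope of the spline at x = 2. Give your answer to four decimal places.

-3.0595

Write M_i for g''(x_i). With h_i = 1, 1, 3, 3 and divided differences Δ_i = 0, -5, 4/3, 1/3, the continuity of g' gives the tridiagonal system
  1·M_0 + 4·M_1 + 1·M_2 = 6(Δ_1 - Δ_0) = -30
  1·M_1 + 8·M_2 + 3·M_3 = 6(Δ_2 - Δ_1) = 38
  3·M_2 + 12·M_3 + 3·M_4 = 6(Δ_3 - Δ_2) = -6
Natural end conditions: M_0 = M_4 = 0.
Hence M_0 = 0, M_1 = -257/28, M_2 = 47/7, M_3 = -61/28, M_4 = 0.
On [2, 3], g'(x) = b_1 + 2c_1·(x - 2) + 3d_1·(x - 2)² with b_1 = Δ_1 - h_1(2M_1 + M_2)/6 = -257/84, c_1 = M_1/2 = -257/56, d_1 = (M_2 - M_1)/(6h_1) = 445/168. So g'(2) = -257/84.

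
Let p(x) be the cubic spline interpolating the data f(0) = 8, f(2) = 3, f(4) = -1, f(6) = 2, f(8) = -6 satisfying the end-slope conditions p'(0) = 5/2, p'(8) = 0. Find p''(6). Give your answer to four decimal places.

With M_i denoting the second derivative at x_i, h_i = 2, 2, 2, 2, and Δ_i = (y_(i+1) − y_i)/h_i = -5/2, -2, 3/2, -4:
  2·M_0 + 8·M_1 + 2·M_2 = 6(Δ_1 - Δ_0) = 3
  2·M_1 + 8·M_2 + 2·M_3 = 6(Δ_2 - Δ_1) = 21
  2·M_2 + 8·M_3 + 2·M_4 = 6(Δ_3 - Δ_2) = -33
Clamped end conditions give two more equations: 2h_0·M_0 + h_0·M_1 = 6(Δ_0 - p'(0)) = -30 and h_3·M_3 + 2h_3·M_4 = 6(p'(8) - Δ_3) = 24.
Forward elimination and back-substitution give M_0 = -131/16, M_1 = 11/8, M_2 = 67/16, M_3 = -61/8, M_4 = 157/16.

-7.6250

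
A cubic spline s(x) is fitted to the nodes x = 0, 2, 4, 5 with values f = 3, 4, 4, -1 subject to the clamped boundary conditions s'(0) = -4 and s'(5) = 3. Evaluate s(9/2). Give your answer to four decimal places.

With σ_i denoting the second derivative at x_i, h_i = 2, 2, 1, and Δ_i = (y_(i+1) − y_i)/h_i = 1/2, 0, -5:
  2·σ_0 + 8·σ_1 + 2·σ_2 = 6(Δ_1 - Δ_0) = -3
  2·σ_1 + 6·σ_2 + 1·σ_3 = 6(Δ_2 - Δ_1) = -30
Clamped end conditions give two more equations: 2h_0·σ_0 + h_0·σ_1 = 6(Δ_0 - s'(0)) = 27 and h_2·σ_2 + 2h_2·σ_3 = 6(s'(5) - Δ_2) = 48.
Forward elimination and back-substitution give σ_0 = 13/2, σ_1 = 1/2, σ_2 = -10, σ_3 = 29.
On [4, 5], s(x) = 4 - 13/2·(x - 4) - 5·(x - 4)² + 13/2·(x - 4)³.
With (x - 4) = 1/2: s(9/2) = 5/16.

0.3125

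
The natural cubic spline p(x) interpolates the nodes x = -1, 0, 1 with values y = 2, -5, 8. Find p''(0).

30

With σ_i denoting the second derivative at x_i, h_i = 1, 1, and Δ_i = (y_(i+1) − y_i)/h_i = -7, 13:
  1·σ_0 + 4·σ_1 + 1·σ_2 = 6(Δ_1 - Δ_0) = 120
Natural end conditions: σ_0 = σ_2 = 0.
Forward elimination and back-substitution give σ_0 = 0, σ_1 = 30, σ_2 = 0.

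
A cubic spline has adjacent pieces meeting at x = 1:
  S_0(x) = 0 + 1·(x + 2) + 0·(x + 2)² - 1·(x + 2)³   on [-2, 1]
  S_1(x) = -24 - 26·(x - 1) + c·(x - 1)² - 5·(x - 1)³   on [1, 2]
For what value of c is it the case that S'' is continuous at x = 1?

-9

S_0''(x) = 0 - 6·(x + 2), so S_0''(1) = -18. On the right, S_1''(1) = 2c, so c = -9.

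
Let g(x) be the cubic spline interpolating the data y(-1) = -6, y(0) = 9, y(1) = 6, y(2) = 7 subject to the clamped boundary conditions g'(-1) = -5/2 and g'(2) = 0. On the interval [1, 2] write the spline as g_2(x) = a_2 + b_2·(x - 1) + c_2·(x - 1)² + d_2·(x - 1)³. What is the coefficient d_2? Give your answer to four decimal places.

With M_i denoting the second derivative at x_i, h_i = 1, 1, 1, and Δ_i = (y_(i+1) − y_i)/h_i = 15, -3, 1:
  1·M_0 + 4·M_1 + 1·M_2 = 6(Δ_1 - Δ_0) = -108
  1·M_1 + 4·M_2 + 1·M_3 = 6(Δ_2 - Δ_1) = 24
Clamped end conditions give two more equations: 2h_0·M_0 + h_0·M_1 = 6(Δ_0 - g'(-1)) = 105 and h_2·M_2 + 2h_2·M_3 = 6(g'(2) - Δ_2) = -6.
Forward elimination and back-substitution give M_0 = 236/3, M_1 = -157/3, M_2 = 68/3, M_3 = -43/3.
On [1, 2], with g_2(x) = a_2 + b_2·(x - 1) + c_2·(x - 1)² + d_2·(x - 1)³: c_2 = M_2/2 = 34/3, d_2 = (M_3 - M_2)/(6h_2) = -37/6, b_2 = Δ_2 - h_2(2M_2 + M_3)/6 = -25/6.

-6.1667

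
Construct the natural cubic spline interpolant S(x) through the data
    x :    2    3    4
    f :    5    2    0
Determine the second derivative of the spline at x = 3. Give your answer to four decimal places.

1.5000

Write M_i for S''(x_i). With h_i = 1, 1 and divided differences Δ_i = -3, -2, the continuity of S' gives the tridiagonal system
  1·M_0 + 4·M_1 + 1·M_2 = 6(Δ_1 - Δ_0) = 6
Natural end conditions: M_0 = M_2 = 0.
Solving the tridiagonal system: M_0 = 0, M_1 = 3/2, M_2 = 0.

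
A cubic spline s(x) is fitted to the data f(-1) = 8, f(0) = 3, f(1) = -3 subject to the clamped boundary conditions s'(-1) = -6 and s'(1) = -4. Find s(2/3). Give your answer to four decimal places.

With σ_i denoting the second derivative at x_i, h_i = 1, 1, and Δ_i = (y_(i+1) − y_i)/h_i = -5, -6:
  1·σ_0 + 4·σ_1 + 1·σ_2 = 6(Δ_1 - Δ_0) = -6
Clamped end conditions give two more equations: 2h_0·σ_0 + h_0·σ_1 = 6(Δ_0 - s'(-1)) = 6 and h_1·σ_1 + 2h_1·σ_2 = 6(s'(1) - Δ_1) = 12.
Solving: σ_0 = 11/2, σ_1 = -5, σ_2 = 17/2.
On [0, 1], s(x) = 3 - 23/4·x - 5/2·x² + 9/4·x³.
With x = 2/3: s(2/3) = -23/18.

-1.2778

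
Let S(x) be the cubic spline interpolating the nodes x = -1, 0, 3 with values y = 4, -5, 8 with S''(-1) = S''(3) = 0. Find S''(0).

Write M_i for S''(x_i). With h_i = 1, 3 and divided differences Δ_i = -9, 13/3, the continuity of S' gives the tridiagonal system
  1·M_0 + 8·M_1 + 3·M_2 = 6(Δ_1 - Δ_0) = 80
Natural end conditions: M_0 = M_2 = 0.
Hence M_0 = 0, M_1 = 10, M_2 = 0.

10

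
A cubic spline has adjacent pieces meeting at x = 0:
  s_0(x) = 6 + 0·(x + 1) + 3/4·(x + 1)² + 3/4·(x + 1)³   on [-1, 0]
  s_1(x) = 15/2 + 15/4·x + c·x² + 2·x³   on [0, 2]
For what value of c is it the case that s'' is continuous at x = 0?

s_0''(x) = 3/2 + 9/2·(x + 1), so s_0''(0) = 6. On the right, s_1''(0) = 2c, so c = 3.

3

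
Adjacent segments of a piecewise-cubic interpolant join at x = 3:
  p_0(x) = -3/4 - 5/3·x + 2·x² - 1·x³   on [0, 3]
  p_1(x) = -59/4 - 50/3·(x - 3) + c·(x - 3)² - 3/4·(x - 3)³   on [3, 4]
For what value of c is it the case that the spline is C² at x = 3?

-7

p_0''(x) = 4 - 6·x, so p_0''(3) = -14. On the right, p_1''(3) = 2c, so c = -7.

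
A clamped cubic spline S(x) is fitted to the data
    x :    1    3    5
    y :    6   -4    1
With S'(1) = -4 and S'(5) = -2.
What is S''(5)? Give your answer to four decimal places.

Write M_i for S''(x_i). With h_i = 2, 2 and divided differences Δ_i = -5, 5/2, the continuity of S' gives the tridiagonal system
  2·M_0 + 8·M_1 + 2·M_2 = 6(Δ_1 - Δ_0) = 45
Clamped end conditions give two more equations: 2h_0·M_0 + h_0·M_1 = 6(Δ_0 - S'(1)) = -6 and h_1·M_1 + 2h_1·M_2 = 6(S'(5) - Δ_1) = -27.
Solving the tridiagonal system: M_0 = -53/8, M_1 = 41/4, M_2 = -95/8.

-11.8750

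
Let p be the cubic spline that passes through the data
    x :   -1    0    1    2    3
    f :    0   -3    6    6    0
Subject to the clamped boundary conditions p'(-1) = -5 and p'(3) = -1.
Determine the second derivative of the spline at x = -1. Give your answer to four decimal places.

-5.8571

Write σ_i for p''(x_i). With h_i = 1, 1, 1, 1 and divided differences Δ_i = -3, 9, 0, -6, the continuity of p' gives the tridiagonal system
  1·σ_0 + 4·σ_1 + 1·σ_2 = 6(Δ_1 - Δ_0) = 72
  1·σ_1 + 4·σ_2 + 1·σ_3 = 6(Δ_2 - Δ_1) = -54
  1·σ_2 + 4·σ_3 + 1·σ_4 = 6(Δ_3 - Δ_2) = -36
Clamped end conditions give two more equations: 2h_0·σ_0 + h_0·σ_1 = 6(Δ_0 - p'(-1)) = 12 and h_3·σ_3 + 2h_3·σ_4 = 6(p'(3) - Δ_3) = 30.
Solving: σ_0 = -41/7, σ_1 = 166/7, σ_2 = -17, σ_3 = -68/7, σ_4 = 139/7.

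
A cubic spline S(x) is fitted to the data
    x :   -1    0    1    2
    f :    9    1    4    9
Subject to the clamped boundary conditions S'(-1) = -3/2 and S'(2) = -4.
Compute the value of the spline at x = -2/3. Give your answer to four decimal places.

Write M_i for S''(x_i). With h_i = 1, 1, 1 and divided differences Δ_i = -8, 3, 5, the continuity of S' gives the tridiagonal system
  1·M_0 + 4·M_1 + 1·M_2 = 6(Δ_1 - Δ_0) = 66
  1·M_1 + 4·M_2 + 1·M_3 = 6(Δ_2 - Δ_1) = 12
Clamped end conditions give two more equations: 2h_0·M_0 + h_0·M_1 = 6(Δ_0 - S'(-1)) = -39 and h_2·M_2 + 2h_2·M_3 = 6(S'(2) - Δ_2) = -54.
Solving: M_0 = -466/15, M_1 = 347/15, M_2 = 68/15, M_3 = -439/15.
On [-1, 0], S(x) = 9 - 3/2·(x + 1) - 233/15·(x + 1)² + 271/30·(x + 1)³.
With (x + 1) = 1/3: S(-2/3) = 2879/405.

7.1086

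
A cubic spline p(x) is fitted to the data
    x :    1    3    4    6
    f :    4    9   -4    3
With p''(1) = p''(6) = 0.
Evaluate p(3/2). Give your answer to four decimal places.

Write M_i for p''(x_i). With h_i = 2, 1, 2 and divided differences Δ_i = 5/2, -13, 7/2, the continuity of p' gives the tridiagonal system
  2·M_0 + 6·M_1 + 1·M_2 = 6(Δ_1 - Δ_0) = -93
  1·M_1 + 6·M_2 + 2·M_3 = 6(Δ_2 - Δ_1) = 99
Natural end conditions: M_0 = M_3 = 0.
Solving: M_0 = 0, M_1 = -657/35, M_2 = 687/35, M_3 = 0.
On [1, 3], p(x) = 4 + 613/70·(x - 1) + 0·(x - 1)² - 219/140·(x - 1)³.
With (x - 1) = 1/2: p(3/2) = 1833/224.

8.1830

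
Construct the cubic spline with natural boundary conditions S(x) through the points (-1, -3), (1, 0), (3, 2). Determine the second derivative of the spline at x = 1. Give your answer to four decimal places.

Put σ_i = S'' at the i-th knot. Here h = (2, 2) and Δ = (3/2, 1), so the interior equations h_(i-1)·σ_(i-1) + 2(h_(i-1)+h_i)·σ_i + h_i·σ_(i+1) = 6(Δ_i − Δ_(i-1)) read
  2·σ_0 + 8·σ_1 + 2·σ_2 = 6(Δ_1 - Δ_0) = -3
Natural end conditions: σ_0 = σ_2 = 0.
Forward elimination and back-substitution give σ_0 = 0, σ_1 = -3/8, σ_2 = 0.

-0.3750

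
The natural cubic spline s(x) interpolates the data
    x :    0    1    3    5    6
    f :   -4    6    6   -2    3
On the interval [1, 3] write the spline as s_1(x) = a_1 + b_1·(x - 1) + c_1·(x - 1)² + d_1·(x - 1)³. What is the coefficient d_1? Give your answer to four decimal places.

0.4667

Let M_i = s''(x_i). Step sizes h_i = 1, 2, 2, 1; slopes of the chords Δ_i = (y_(i+1) - y_i)/h_i = 10, 0, -4, 5.
  1·M_0 + 6·M_1 + 2·M_2 = 6(Δ_1 - Δ_0) = -60
  2·M_1 + 8·M_2 + 2·M_3 = 6(Δ_2 - Δ_1) = -24
  2·M_2 + 6·M_3 + 1·M_4 = 6(Δ_3 - Δ_2) = 54
Natural end conditions: M_0 = M_4 = 0.
Forward elimination and back-substitution give M_0 = 0, M_1 = -89/10, M_2 = -33/10, M_3 = 101/10, M_4 = 0.
On [1, 3], with s_1(x) = a_1 + b_1·(x - 1) + c_1·(x - 1)² + d_1·(x - 1)³: c_1 = M_1/2 = -89/20, d_1 = (M_2 - M_1)/(6h_1) = 7/15, b_1 = Δ_1 - h_1(2M_1 + M_2)/6 = 211/30.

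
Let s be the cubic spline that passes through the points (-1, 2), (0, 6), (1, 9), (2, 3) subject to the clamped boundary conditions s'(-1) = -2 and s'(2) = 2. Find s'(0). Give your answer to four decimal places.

Put M_i = s'' at the i-th knot. Here h = (1, 1, 1) and Δ = (4, 3, -6), so the interior equations h_(i-1)·M_(i-1) + 2(h_(i-1)+h_i)·M_i + h_i·M_(i+1) = 6(Δ_i − Δ_(i-1)) read
  1·M_0 + 4·M_1 + 1·M_2 = 6(Δ_1 - Δ_0) = -6
  1·M_1 + 4·M_2 + 1·M_3 = 6(Δ_2 - Δ_1) = -54
Clamped end conditions give two more equations: 2h_0·M_0 + h_0·M_1 = 6(Δ_0 - s'(-1)) = 36 and h_2·M_2 + 2h_2·M_3 = 6(s'(2) - Δ_2) = 48.
Hence M_0 = 274/15, M_1 = -8/15, M_2 = -332/15, M_3 = 526/15.
On [0, 1], s'(x) = b_1 + 2c_1·x + 3d_1·x² with b_1 = Δ_1 - h_1(2M_1 + M_2)/6 = 103/15, c_1 = M_1/2 = -4/15, d_1 = (M_2 - M_1)/(6h_1) = -18/5. So s'(0) = 103/15.

6.8667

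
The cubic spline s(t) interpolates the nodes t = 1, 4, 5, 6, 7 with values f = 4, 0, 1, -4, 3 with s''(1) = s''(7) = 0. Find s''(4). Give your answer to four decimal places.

3.6724

Write M_i for s''(x_i). With h_i = 3, 1, 1, 1 and divided differences Δ_i = -4/3, 1, -5, 7, the continuity of s' gives the tridiagonal system
  3·M_0 + 8·M_1 + 1·M_2 = 6(Δ_1 - Δ_0) = 14
  1·M_1 + 4·M_2 + 1·M_3 = 6(Δ_2 - Δ_1) = -36
  1·M_2 + 4·M_3 + 1·M_4 = 6(Δ_3 - Δ_2) = 72
Natural end conditions: M_0 = M_4 = 0.
Hence M_0 = 0, M_1 = 213/58, M_2 = -446/29, M_3 = 1267/58, M_4 = 0.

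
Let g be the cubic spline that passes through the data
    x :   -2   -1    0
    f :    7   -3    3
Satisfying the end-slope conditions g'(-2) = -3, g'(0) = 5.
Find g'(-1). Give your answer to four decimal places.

-3.5000

Let M_i = g''(x_i). Step sizes h_i = 1, 1; slopes of the chords Δ_i = (y_(i+1) - y_i)/h_i = -10, 6.
  1·M_0 + 4·M_1 + 1·M_2 = 6(Δ_1 - Δ_0) = 96
Clamped end conditions give two more equations: 2h_0·M_0 + h_0·M_1 = 6(Δ_0 - g'(-2)) = -42 and h_1·M_1 + 2h_1·M_2 = 6(g'(0) - Δ_1) = -6.
Forward elimination and back-substitution give M_0 = -41, M_1 = 40, M_2 = -23.
On [-1, 0], g'(x) = b_1 + 2c_1·(x + 1) + 3d_1·(x + 1)² with b_1 = Δ_1 - h_1(2M_1 + M_2)/6 = -7/2, c_1 = M_1/2 = 20, d_1 = (M_2 - M_1)/(6h_1) = -21/2. So g'(-1) = -7/2.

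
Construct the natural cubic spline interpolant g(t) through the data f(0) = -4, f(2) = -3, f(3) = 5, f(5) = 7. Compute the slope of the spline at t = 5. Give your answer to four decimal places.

Put M_i = g'' at the i-th knot. Here h = (2, 1, 2) and Δ = (1/2, 8, 1), so the interior equations h_(i-1)·M_(i-1) + 2(h_(i-1)+h_i)·M_i + h_i·M_(i+1) = 6(Δ_i − Δ_(i-1)) read
  2·M_0 + 6·M_1 + 1·M_2 = 6(Δ_1 - Δ_0) = 45
  1·M_1 + 6·M_2 + 2·M_3 = 6(Δ_2 - Δ_1) = -42
Natural end conditions: M_0 = M_3 = 0.
Forward elimination and back-substitution give M_0 = 0, M_1 = 312/35, M_2 = -297/35, M_3 = 0.
On [3, 5], g'(t) = b_2 + 2c_2·(t - 3) + 3d_2·(t - 3)² with b_2 = Δ_2 - h_2(2M_2 + M_3)/6 = 233/35, c_2 = M_2/2 = -297/70, d_2 = (M_3 - M_2)/(6h_2) = 99/140. So g'(5) = -64/35.

-1.8286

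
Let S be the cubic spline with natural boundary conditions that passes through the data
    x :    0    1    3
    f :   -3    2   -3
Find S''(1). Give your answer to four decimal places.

-7.5000

Write σ_i for S''(x_i). With h_i = 1, 2 and divided differences Δ_i = 5, -5/2, the continuity of S' gives the tridiagonal system
  1·σ_0 + 6·σ_1 + 2·σ_2 = 6(Δ_1 - Δ_0) = -45
Natural end conditions: σ_0 = σ_2 = 0.
Solving: σ_0 = 0, σ_1 = -15/2, σ_2 = 0.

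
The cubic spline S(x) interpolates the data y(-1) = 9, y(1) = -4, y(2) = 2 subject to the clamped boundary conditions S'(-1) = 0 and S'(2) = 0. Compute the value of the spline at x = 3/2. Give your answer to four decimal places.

-0.6563

Let M_i = S''(x_i). Step sizes h_i = 2, 1; slopes of the chords Δ_i = (y_(i+1) - y_i)/h_i = -13/2, 6.
  2·M_0 + 6·M_1 + 1·M_2 = 6(Δ_1 - Δ_0) = 75
Clamped end conditions give two more equations: 2h_0·M_0 + h_0·M_1 = 6(Δ_0 - S'(-1)) = -39 and h_1·M_1 + 2h_1·M_2 = 6(S'(2) - Δ_1) = -36.
Hence M_0 = -89/4, M_1 = 25, M_2 = -61/2.
On [1, 2], S(x) = -4 + 11/4·(x - 1) + 25/2·(x - 1)² - 37/4·(x - 1)³.
With (x - 1) = 1/2: S(3/2) = -21/32.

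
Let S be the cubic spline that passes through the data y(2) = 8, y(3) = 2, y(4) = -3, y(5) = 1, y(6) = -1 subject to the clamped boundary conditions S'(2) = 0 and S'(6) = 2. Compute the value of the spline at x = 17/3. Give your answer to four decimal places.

Put M_i = S'' at the i-th knot. Here h = (1, 1, 1, 1) and Δ = (-6, -5, 4, -2), so the interior equations h_(i-1)·M_(i-1) + 2(h_(i-1)+h_i)·M_i + h_i·M_(i+1) = 6(Δ_i − Δ_(i-1)) read
  1·M_0 + 4·M_1 + 1·M_2 = 6(Δ_1 - Δ_0) = 6
  1·M_1 + 4·M_2 + 1·M_3 = 6(Δ_2 - Δ_1) = 54
  1·M_2 + 4·M_3 + 1·M_4 = 6(Δ_3 - Δ_2) = -36
Clamped end conditions give two more equations: 2h_0·M_0 + h_0·M_1 = 6(Δ_0 - S'(2)) = -36 and h_3·M_3 + 2h_3·M_4 = 6(S'(6) - Δ_3) = 24.
Solving: M_0 = -529/28, M_1 = 25/14, M_2 = 71/4, M_3 = -263/14, M_4 = 599/28.
On [5, 6], S(x) = 1 + 39/56·(x - 5) - 263/28·(x - 5)² + 375/56·(x - 5)³.
With (x - 5) = 2/3: S(17/3) = -61/84.

-0.7262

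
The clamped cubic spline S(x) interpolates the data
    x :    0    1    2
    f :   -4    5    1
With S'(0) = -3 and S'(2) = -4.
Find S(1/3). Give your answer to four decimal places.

-2.5185

Put m_i = S'' at the i-th knot. Here h = (1, 1) and Δ = (9, -4), so the interior equations h_(i-1)·m_(i-1) + 2(h_(i-1)+h_i)·m_i + h_i·m_(i+1) = 6(Δ_i − Δ_(i-1)) read
  1·m_0 + 4·m_1 + 1·m_2 = 6(Δ_1 - Δ_0) = -78
Clamped end conditions give two more equations: 2h_0·m_0 + h_0·m_1 = 6(Δ_0 - S'(0)) = 72 and h_1·m_1 + 2h_1·m_2 = 6(S'(2) - Δ_1) = 0.
Hence m_0 = 55, m_1 = -38, m_2 = 19.
On [0, 1], S(x) = -4 - 3·x + 55/2·x² - 31/2·x³.
With x = 1/3: S(1/3) = -68/27.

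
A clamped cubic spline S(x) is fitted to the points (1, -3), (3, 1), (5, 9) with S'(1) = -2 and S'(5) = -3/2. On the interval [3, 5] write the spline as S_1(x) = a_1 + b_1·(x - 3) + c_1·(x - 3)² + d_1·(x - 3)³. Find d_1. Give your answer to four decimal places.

With M_i denoting the second derivative at x_i, h_i = 2, 2, and Δ_i = (y_(i+1) − y_i)/h_i = 2, 4:
  2·M_0 + 8·M_1 + 2·M_2 = 6(Δ_1 - Δ_0) = 12
Clamped end conditions give two more equations: 2h_0·M_0 + h_0·M_1 = 6(Δ_0 - S'(1)) = 24 and h_1·M_1 + 2h_1·M_2 = 6(S'(5) - Δ_1) = -33.
Solving the tridiagonal system: M_0 = 37/8, M_1 = 11/4, M_2 = -77/8.
On [3, 5], with S_1(x) = a_1 + b_1·(x - 3) + c_1·(x - 3)² + d_1·(x - 3)³: c_1 = M_1/2 = 11/8, d_1 = (M_2 - M_1)/(6h_1) = -33/32, b_1 = Δ_1 - h_1(2M_1 + M_2)/6 = 43/8.

-1.0313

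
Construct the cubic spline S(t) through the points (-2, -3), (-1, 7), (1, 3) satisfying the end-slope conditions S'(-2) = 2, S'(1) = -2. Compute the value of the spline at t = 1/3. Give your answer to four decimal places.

Put M_i = S'' at the i-th knot. Here h = (1, 2) and Δ = (10, -2), so the interior equations h_(i-1)·M_(i-1) + 2(h_(i-1)+h_i)·M_i + h_i·M_(i+1) = 6(Δ_i − Δ_(i-1)) read
  1·M_0 + 6·M_1 + 2·M_2 = 6(Δ_1 - Δ_0) = -72
Clamped end conditions give two more equations: 2h_0·M_0 + h_0·M_1 = 6(Δ_0 - S'(-2)) = 48 and h_1·M_1 + 2h_1·M_2 = 6(S'(1) - Δ_1) = 0.
Solving: M_0 = 104/3, M_1 = -64/3, M_2 = 32/3.
On [-1, 1], S(t) = 7 + 26/3·(t + 1) - 32/3·(t + 1)² + 8/3·(t + 1)³.
With (t + 1) = 4/3: S(1/3) = 479/81.

5.9136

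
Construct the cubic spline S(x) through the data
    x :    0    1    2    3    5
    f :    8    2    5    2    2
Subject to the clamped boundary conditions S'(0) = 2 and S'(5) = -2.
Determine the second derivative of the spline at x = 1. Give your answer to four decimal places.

27.4146

Let m_i = S''(x_i). Step sizes h_i = 1, 1, 1, 2; slopes of the chords Δ_i = (y_(i+1) - y_i)/h_i = -6, 3, -3, 0.
  1·m_0 + 4·m_1 + 1·m_2 = 6(Δ_1 - Δ_0) = 54
  1·m_1 + 4·m_2 + 1·m_3 = 6(Δ_2 - Δ_1) = -36
  1·m_2 + 6·m_3 + 2·m_4 = 6(Δ_3 - Δ_2) = 18
Clamped end conditions give two more equations: 2h_0·m_0 + h_0·m_1 = 6(Δ_0 - S'(0)) = -48 and h_3·m_3 + 2h_3·m_4 = 6(S'(5) - Δ_3) = -12.
Solving: m_0 = -1546/41, m_1 = 1124/41, m_2 = -736/41, m_3 = 344/41, m_4 = -295/41.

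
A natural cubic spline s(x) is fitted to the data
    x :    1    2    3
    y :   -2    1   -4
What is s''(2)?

-12

With M_i denoting the second derivative at x_i, h_i = 1, 1, and Δ_i = (y_(i+1) − y_i)/h_i = 3, -5:
  1·M_0 + 4·M_1 + 1·M_2 = 6(Δ_1 - Δ_0) = -48
Natural end conditions: M_0 = M_2 = 0.
Hence M_0 = 0, M_1 = -12, M_2 = 0.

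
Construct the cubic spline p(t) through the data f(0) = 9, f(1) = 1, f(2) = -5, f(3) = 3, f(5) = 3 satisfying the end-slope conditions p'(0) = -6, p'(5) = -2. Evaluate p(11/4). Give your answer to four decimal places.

0.7611

Put m_i = p'' at the i-th knot. Here h = (1, 1, 1, 2) and Δ = (-8, -6, 8, 0), so the interior equations h_(i-1)·m_(i-1) + 2(h_(i-1)+h_i)·m_i + h_i·m_(i+1) = 6(Δ_i − Δ_(i-1)) read
  1·m_0 + 4·m_1 + 1·m_2 = 6(Δ_1 - Δ_0) = 12
  1·m_1 + 4·m_2 + 1·m_3 = 6(Δ_2 - Δ_1) = 84
  1·m_2 + 6·m_3 + 2·m_4 = 6(Δ_3 - Δ_2) = -48
Clamped end conditions give two more equations: 2h_0·m_0 + h_0·m_1 = 6(Δ_0 - p'(0)) = -12 and h_3·m_3 + 2h_3·m_4 = 6(p'(5) - Δ_3) = -12.
Forward elimination and back-substitution give m_0 = -206/41, m_1 = -80/41, m_2 = 1018/41, m_3 = -548/41, m_4 = 151/41.
On [2, 3], p(t) = -5 + 80/41·(t - 2) + 509/41·(t - 2)² - 261/41·(t - 2)³.
With (t - 2) = 3/4: p(11/4) = 1997/2624.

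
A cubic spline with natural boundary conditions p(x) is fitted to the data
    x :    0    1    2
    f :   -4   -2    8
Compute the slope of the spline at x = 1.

6

Write M_i for p''(x_i). With h_i = 1, 1 and divided differences Δ_i = 2, 10, the continuity of p' gives the tridiagonal system
  1·M_0 + 4·M_1 + 1·M_2 = 6(Δ_1 - Δ_0) = 48
Natural end conditions: M_0 = M_2 = 0.
Solving: M_0 = 0, M_1 = 12, M_2 = 0.
On [1, 2], p'(x) = b_1 + 2c_1·(x - 1) + 3d_1·(x - 1)² with b_1 = Δ_1 - h_1(2M_1 + M_2)/6 = 6, c_1 = M_1/2 = 6, d_1 = (M_2 - M_1)/(6h_1) = -2. So p'(1) = 6.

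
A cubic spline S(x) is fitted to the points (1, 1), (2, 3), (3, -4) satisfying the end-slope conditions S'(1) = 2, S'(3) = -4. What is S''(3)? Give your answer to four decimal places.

Let M_i = S''(x_i). Step sizes h_i = 1, 1; slopes of the chords Δ_i = (y_(i+1) - y_i)/h_i = 2, -7.
  1·M_0 + 4·M_1 + 1·M_2 = 6(Δ_1 - Δ_0) = -54
Clamped end conditions give two more equations: 2h_0·M_0 + h_0·M_1 = 6(Δ_0 - S'(1)) = 0 and h_1·M_1 + 2h_1·M_2 = 6(S'(3) - Δ_1) = 18.
Forward elimination and back-substitution give M_0 = 21/2, M_1 = -21, M_2 = 39/2.

19.5000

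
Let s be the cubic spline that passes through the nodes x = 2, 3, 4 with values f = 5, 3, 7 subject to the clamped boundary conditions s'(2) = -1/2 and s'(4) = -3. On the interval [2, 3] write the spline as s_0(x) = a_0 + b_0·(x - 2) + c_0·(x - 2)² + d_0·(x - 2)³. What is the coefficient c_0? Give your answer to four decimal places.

Let M_i = s''(x_i). Step sizes h_i = 1, 1; slopes of the chords Δ_i = (y_(i+1) - y_i)/h_i = -2, 4.
  1·M_0 + 4·M_1 + 1·M_2 = 6(Δ_1 - Δ_0) = 36
Clamped end conditions give two more equations: 2h_0·M_0 + h_0·M_1 = 6(Δ_0 - s'(2)) = -9 and h_1·M_1 + 2h_1·M_2 = 6(s'(4) - Δ_1) = -42.
Hence M_0 = -59/4, M_1 = 41/2, M_2 = -125/4.
On [2, 3], with s_0(x) = a_0 + b_0·(x - 2) + c_0·(x - 2)² + d_0·(x - 2)³: c_0 = M_0/2 = -59/8, d_0 = (M_1 - M_0)/(6h_0) = 47/8, b_0 = Δ_0 - h_0(2M_0 + M_1)/6 = -1/2.

-7.3750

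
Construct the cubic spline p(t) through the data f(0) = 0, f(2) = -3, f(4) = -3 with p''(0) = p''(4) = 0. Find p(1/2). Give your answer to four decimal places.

-0.9258

Write σ_i for p''(x_i). With h_i = 2, 2 and divided differences Δ_i = -3/2, 0, the continuity of p' gives the tridiagonal system
  2·σ_0 + 8·σ_1 + 2·σ_2 = 6(Δ_1 - Δ_0) = 9
Natural end conditions: σ_0 = σ_2 = 0.
Solving: σ_0 = 0, σ_1 = 9/8, σ_2 = 0.
On [0, 2], p(t) = 0 - 15/8·t + 0·t² + 3/32·t³.
With t = 1/2: p(1/2) = -237/256.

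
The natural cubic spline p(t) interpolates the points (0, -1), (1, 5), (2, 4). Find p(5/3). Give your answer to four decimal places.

Let M_i = p''(x_i). Step sizes h_i = 1, 1; slopes of the chords Δ_i = (y_(i+1) - y_i)/h_i = 6, -1.
  1·M_0 + 4·M_1 + 1·M_2 = 6(Δ_1 - Δ_0) = -42
Natural end conditions: M_0 = M_2 = 0.
Solving the tridiagonal system: M_0 = 0, M_1 = -21/2, M_2 = 0.
On [1, 2], p(t) = 5 + 5/2·(t - 1) - 21/4·(t - 1)² + 7/4·(t - 1)³.
With (t - 1) = 2/3: p(5/3) = 131/27.

4.8519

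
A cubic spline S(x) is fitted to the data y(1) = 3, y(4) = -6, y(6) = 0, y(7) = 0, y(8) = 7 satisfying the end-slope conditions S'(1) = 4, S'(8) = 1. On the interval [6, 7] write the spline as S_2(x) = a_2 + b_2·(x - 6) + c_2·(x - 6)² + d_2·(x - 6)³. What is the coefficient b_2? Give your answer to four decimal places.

-0.2115

Let M_i = S''(x_i). Step sizes h_i = 3, 2, 1, 1; slopes of the chords Δ_i = (y_(i+1) - y_i)/h_i = -3, 3, 0, 7.
  3·M_0 + 10·M_1 + 2·M_2 = 6(Δ_1 - Δ_0) = 36
  2·M_1 + 6·M_2 + 1·M_3 = 6(Δ_2 - Δ_1) = -18
  1·M_2 + 4·M_3 + 1·M_4 = 6(Δ_3 - Δ_2) = 42
Clamped end conditions give two more equations: 2h_0·M_0 + h_0·M_1 = 6(Δ_0 - S'(1)) = -42 and h_3·M_3 + 2h_3·M_4 = 6(S'(8) - Δ_3) = -36.
Solving: M_0 = -595/52, M_1 = 231/26, M_2 = -963/104, M_3 = 1029/52, M_4 = -2901/104.
On [6, 7], with S_2(x) = a_2 + b_2·(x - 6) + c_2·(x - 6)² + d_2·(x - 6)³: c_2 = M_2/2 = -963/208, d_2 = (M_3 - M_2)/(6h_2) = 1007/208, b_2 = Δ_2 - h_2(2M_2 + M_3)/6 = -11/52.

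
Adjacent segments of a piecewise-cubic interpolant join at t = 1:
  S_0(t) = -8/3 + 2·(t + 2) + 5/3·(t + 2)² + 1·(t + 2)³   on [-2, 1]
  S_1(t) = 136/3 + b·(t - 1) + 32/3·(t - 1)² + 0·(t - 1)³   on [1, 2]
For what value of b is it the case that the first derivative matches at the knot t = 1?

S_0'(t) = 2 + 10/3·(t + 2) + 3·(t + 2)², so S_0'(1) = 39. On the right, S_1'(1) = b, so b = 39.

39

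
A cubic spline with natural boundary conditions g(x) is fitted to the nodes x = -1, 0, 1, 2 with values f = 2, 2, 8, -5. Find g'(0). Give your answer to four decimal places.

Write M_i for g''(x_i). With h_i = 1, 1, 1 and divided differences Δ_i = 0, 6, -13, the continuity of g' gives the tridiagonal system
  1·M_0 + 4·M_1 + 1·M_2 = 6(Δ_1 - Δ_0) = 36
  1·M_1 + 4·M_2 + 1·M_3 = 6(Δ_2 - Δ_1) = -114
Natural end conditions: M_0 = M_3 = 0.
Forward elimination and back-substitution give M_0 = 0, M_1 = 86/5, M_2 = -164/5, M_3 = 0.
On [0, 1], g'(x) = b_1 + 2c_1·x + 3d_1·x² with b_1 = Δ_1 - h_1(2M_1 + M_2)/6 = 86/15, c_1 = M_1/2 = 43/5, d_1 = (M_2 - M_1)/(6h_1) = -25/3. So g'(0) = 86/15.

5.7333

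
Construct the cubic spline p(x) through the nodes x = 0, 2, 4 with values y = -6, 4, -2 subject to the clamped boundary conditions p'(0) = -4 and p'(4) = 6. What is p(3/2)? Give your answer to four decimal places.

1.7813

Put M_i = p'' at the i-th knot. Here h = (2, 2) and Δ = (5, -3), so the interior equations h_(i-1)·M_(i-1) + 2(h_(i-1)+h_i)·M_i + h_i·M_(i+1) = 6(Δ_i − Δ_(i-1)) read
  2·M_0 + 8·M_1 + 2·M_2 = 6(Δ_1 - Δ_0) = -48
Clamped end conditions give two more equations: 2h_0·M_0 + h_0·M_1 = 6(Δ_0 - p'(0)) = 54 and h_1·M_1 + 2h_1·M_2 = 6(p'(4) - Δ_1) = 54.
Solving the tridiagonal system: M_0 = 22, M_1 = -17, M_2 = 22.
On [0, 2], p(x) = -6 - 4·x + 11·x² - 13/4·x³.
With x = 3/2: p(3/2) = 57/32.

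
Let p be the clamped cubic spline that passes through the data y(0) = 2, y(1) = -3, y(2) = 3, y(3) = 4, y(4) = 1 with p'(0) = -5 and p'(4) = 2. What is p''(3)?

-8

Let m_i = p''(x_i). Step sizes h_i = 1, 1, 1, 1; slopes of the chords Δ_i = (y_(i+1) - y_i)/h_i = -5, 6, 1, -3.
  1·m_0 + 4·m_1 + 1·m_2 = 6(Δ_1 - Δ_0) = 66
  1·m_1 + 4·m_2 + 1·m_3 = 6(Δ_2 - Δ_1) = -30
  1·m_2 + 4·m_3 + 1·m_4 = 6(Δ_3 - Δ_2) = -24
Clamped end conditions give two more equations: 2h_0·m_0 + h_0·m_1 = 6(Δ_0 - p'(0)) = 0 and h_3·m_3 + 2h_3·m_4 = 6(p'(4) - Δ_3) = 30.
Solving: m_0 = -11, m_1 = 22, m_2 = -11, m_3 = -8, m_4 = 19.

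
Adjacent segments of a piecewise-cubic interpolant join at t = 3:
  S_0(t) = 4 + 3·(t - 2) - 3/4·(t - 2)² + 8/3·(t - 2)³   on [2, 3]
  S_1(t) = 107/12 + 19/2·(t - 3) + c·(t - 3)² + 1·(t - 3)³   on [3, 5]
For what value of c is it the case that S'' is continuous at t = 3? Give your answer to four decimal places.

7.2500

S_0''(t) = -3/2 + 16·(t - 2), so S_0''(3) = 29/2. On the right, S_1''(3) = 2c, so c = 29/4.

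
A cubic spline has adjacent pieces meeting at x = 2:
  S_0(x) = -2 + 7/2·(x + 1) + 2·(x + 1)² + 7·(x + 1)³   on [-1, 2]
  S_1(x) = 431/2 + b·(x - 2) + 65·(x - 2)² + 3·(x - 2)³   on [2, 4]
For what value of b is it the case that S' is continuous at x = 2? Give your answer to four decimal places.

204.5000

S_0'(x) = 7/2 + 4·(x + 1) + 21·(x + 1)², so S_0'(2) = 409/2. On the right, S_1'(2) = b, so b = 409/2.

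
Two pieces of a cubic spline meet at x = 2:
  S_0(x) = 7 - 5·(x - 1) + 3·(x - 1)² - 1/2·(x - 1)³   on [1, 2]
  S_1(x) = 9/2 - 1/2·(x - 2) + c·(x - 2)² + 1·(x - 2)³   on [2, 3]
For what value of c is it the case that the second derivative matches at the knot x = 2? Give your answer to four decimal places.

S_0''(x) = 6 - 3·(x - 1), so S_0''(2) = 3. On the right, S_1''(2) = 2c, so c = 3/2.

1.5000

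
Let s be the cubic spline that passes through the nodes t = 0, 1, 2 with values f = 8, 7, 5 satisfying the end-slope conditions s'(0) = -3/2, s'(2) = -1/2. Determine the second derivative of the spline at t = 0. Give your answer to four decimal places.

With m_i denoting the second derivative at x_i, h_i = 1, 1, and Δ_i = (y_(i+1) − y_i)/h_i = -1, -2:
  1·m_0 + 4·m_1 + 1·m_2 = 6(Δ_1 - Δ_0) = -6
Clamped end conditions give two more equations: 2h_0·m_0 + h_0·m_1 = 6(Δ_0 - s'(0)) = 3 and h_1·m_1 + 2h_1·m_2 = 6(s'(2) - Δ_1) = 9.
Hence m_0 = 7/2, m_1 = -4, m_2 = 13/2.

3.5000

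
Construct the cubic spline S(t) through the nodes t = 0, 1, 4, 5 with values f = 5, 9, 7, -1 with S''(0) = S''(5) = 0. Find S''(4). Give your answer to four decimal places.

Write M_i for S''(x_i). With h_i = 1, 3, 1 and divided differences Δ_i = 4, -2/3, -8, the continuity of S' gives the tridiagonal system
  1·M_0 + 8·M_1 + 3·M_2 = 6(Δ_1 - Δ_0) = -28
  3·M_1 + 8·M_2 + 1·M_3 = 6(Δ_2 - Δ_1) = -44
Natural end conditions: M_0 = M_3 = 0.
Solving: M_0 = 0, M_1 = -92/55, M_2 = -268/55, M_3 = 0.

-4.8727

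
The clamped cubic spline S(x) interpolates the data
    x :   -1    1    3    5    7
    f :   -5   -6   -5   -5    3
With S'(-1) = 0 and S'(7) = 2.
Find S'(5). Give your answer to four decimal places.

Write M_i for S''(x_i). With h_i = 2, 2, 2, 2 and divided differences Δ_i = -1/2, 1/2, 0, 4, the continuity of S' gives the tridiagonal system
  2·M_0 + 8·M_1 + 2·M_2 = 6(Δ_1 - Δ_0) = 6
  2·M_1 + 8·M_2 + 2·M_3 = 6(Δ_2 - Δ_1) = -3
  2·M_2 + 8·M_3 + 2·M_4 = 6(Δ_3 - Δ_2) = 24
Clamped end conditions give two more equations: 2h_0·M_0 + h_0·M_1 = 6(Δ_0 - S'(-1)) = -3 and h_3·M_3 + 2h_3·M_4 = 6(S'(7) - Δ_3) = -12.
Solving: M_0 = -11/7, M_1 = 23/14, M_2 = -2, M_3 = 34/7, M_4 = -38/7.
On [5, 7], S'(x) = b_3 + 2c_3·(x - 5) + 3d_3·(x - 5)² with b_3 = Δ_3 - h_3(2M_3 + M_4)/6 = 18/7, c_3 = M_3/2 = 17/7, d_3 = (M_4 - M_3)/(6h_3) = -6/7. So S'(5) = 18/7.

2.5714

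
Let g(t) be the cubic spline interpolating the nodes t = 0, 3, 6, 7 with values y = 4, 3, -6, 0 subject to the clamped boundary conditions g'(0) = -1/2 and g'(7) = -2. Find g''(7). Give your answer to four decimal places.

Put σ_i = g'' at the i-th knot. Here h = (3, 3, 1) and Δ = (-1/3, -3, 6), so the interior equations h_(i-1)·σ_(i-1) + 2(h_(i-1)+h_i)·σ_i + h_i·σ_(i+1) = 6(Δ_i − Δ_(i-1)) read
  3·σ_0 + 12·σ_1 + 3·σ_2 = 6(Δ_1 - Δ_0) = -16
  3·σ_1 + 8·σ_2 + 1·σ_3 = 6(Δ_2 - Δ_1) = 54
Clamped end conditions give two more equations: 2h_0·σ_0 + h_0·σ_1 = 6(Δ_0 - g'(0)) = 1 and h_2·σ_2 + 2h_2·σ_3 = 6(g'(7) - Δ_2) = -48.
Forward elimination and back-substitution give σ_0 = 254/93, σ_1 = -159/31, σ_2 = 386/31, σ_3 = -937/31.

-30.2258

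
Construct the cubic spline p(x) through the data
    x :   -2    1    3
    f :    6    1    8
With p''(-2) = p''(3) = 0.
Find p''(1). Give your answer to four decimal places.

3.1000

With m_i denoting the second derivative at x_i, h_i = 3, 2, and Δ_i = (y_(i+1) − y_i)/h_i = -5/3, 7/2:
  3·m_0 + 10·m_1 + 2·m_2 = 6(Δ_1 - Δ_0) = 31
Natural end conditions: m_0 = m_2 = 0.
Solving the tridiagonal system: m_0 = 0, m_1 = 31/10, m_2 = 0.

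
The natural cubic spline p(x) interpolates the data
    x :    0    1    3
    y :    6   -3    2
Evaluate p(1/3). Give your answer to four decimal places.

Put m_i = p'' at the i-th knot. Here h = (1, 2) and Δ = (-9, 5/2), so the interior equations h_(i-1)·m_(i-1) + 2(h_(i-1)+h_i)·m_i + h_i·m_(i+1) = 6(Δ_i − Δ_(i-1)) read
  1·m_0 + 6·m_1 + 2·m_2 = 6(Δ_1 - Δ_0) = 69
Natural end conditions: m_0 = m_2 = 0.
Hence m_0 = 0, m_1 = 23/2, m_2 = 0.
On [0, 1], p(x) = 6 - 131/12·x + 0·x² + 23/12·x³.
With x = 1/3: p(1/3) = 197/81.

2.4321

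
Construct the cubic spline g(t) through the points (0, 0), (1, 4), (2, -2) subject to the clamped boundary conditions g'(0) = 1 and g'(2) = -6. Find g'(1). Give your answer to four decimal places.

Put m_i = g'' at the i-th knot. Here h = (1, 1) and Δ = (4, -6), so the interior equations h_(i-1)·m_(i-1) + 2(h_(i-1)+h_i)·m_i + h_i·m_(i+1) = 6(Δ_i − Δ_(i-1)) read
  1·m_0 + 4·m_1 + 1·m_2 = 6(Δ_1 - Δ_0) = -60
Clamped end conditions give two more equations: 2h_0·m_0 + h_0·m_1 = 6(Δ_0 - g'(0)) = 18 and h_1·m_1 + 2h_1·m_2 = 6(g'(2) - Δ_1) = 0.
Solving: m_0 = 41/2, m_1 = -23, m_2 = 23/2.
On [1, 2], g'(t) = b_1 + 2c_1·(t - 1) + 3d_1·(t - 1)² with b_1 = Δ_1 - h_1(2m_1 + m_2)/6 = -1/4, c_1 = m_1/2 = -23/2, d_1 = (m_2 - m_1)/(6h_1) = 23/4. So g'(1) = -1/4.

-0.2500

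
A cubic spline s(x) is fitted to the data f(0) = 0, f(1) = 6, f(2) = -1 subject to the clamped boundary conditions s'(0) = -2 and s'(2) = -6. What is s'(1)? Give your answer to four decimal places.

Write m_i for s''(x_i). With h_i = 1, 1 and divided differences Δ_i = 6, -7, the continuity of s' gives the tridiagonal system
  1·m_0 + 4·m_1 + 1·m_2 = 6(Δ_1 - Δ_0) = -78
Clamped end conditions give two more equations: 2h_0·m_0 + h_0·m_1 = 6(Δ_0 - s'(0)) = 48 and h_1·m_1 + 2h_1·m_2 = 6(s'(2) - Δ_1) = 6.
Solving: m_0 = 83/2, m_1 = -35, m_2 = 41/2.
On [1, 2], s'(x) = b_1 + 2c_1·(x - 1) + 3d_1·(x - 1)² with b_1 = Δ_1 - h_1(2m_1 + m_2)/6 = 5/4, c_1 = m_1/2 = -35/2, d_1 = (m_2 - m_1)/(6h_1) = 37/4. So s'(1) = 5/4.

1.2500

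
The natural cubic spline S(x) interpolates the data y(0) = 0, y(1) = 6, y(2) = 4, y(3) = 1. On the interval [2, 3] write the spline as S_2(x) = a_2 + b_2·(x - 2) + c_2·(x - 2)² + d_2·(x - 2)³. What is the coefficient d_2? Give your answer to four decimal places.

Put M_i = S'' at the i-th knot. Here h = (1, 1, 1) and Δ = (6, -2, -3), so the interior equations h_(i-1)·M_(i-1) + 2(h_(i-1)+h_i)·M_i + h_i·M_(i+1) = 6(Δ_i − Δ_(i-1)) read
  1·M_0 + 4·M_1 + 1·M_2 = 6(Δ_1 - Δ_0) = -48
  1·M_1 + 4·M_2 + 1·M_3 = 6(Δ_2 - Δ_1) = -6
Natural end conditions: M_0 = M_3 = 0.
Solving the tridiagonal system: M_0 = 0, M_1 = -62/5, M_2 = 8/5, M_3 = 0.
On [2, 3], with S_2(x) = a_2 + b_2·(x - 2) + c_2·(x - 2)² + d_2·(x - 2)³: c_2 = M_2/2 = 4/5, d_2 = (M_3 - M_2)/(6h_2) = -4/15, b_2 = Δ_2 - h_2(2M_2 + M_3)/6 = -53/15.

-0.2667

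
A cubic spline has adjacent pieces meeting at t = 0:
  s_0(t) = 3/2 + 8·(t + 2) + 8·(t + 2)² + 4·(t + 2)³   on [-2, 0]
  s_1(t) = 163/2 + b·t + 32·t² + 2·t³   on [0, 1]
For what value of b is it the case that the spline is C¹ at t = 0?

s_0'(t) = 8 + 16·(t + 2) + 12·(t + 2)², so s_0'(0) = 88. On the right, s_1'(0) = b, so b = 88.

88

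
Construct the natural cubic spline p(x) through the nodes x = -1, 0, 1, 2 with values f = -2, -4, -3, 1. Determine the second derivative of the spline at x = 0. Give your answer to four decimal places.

3.6000

With σ_i denoting the second derivative at x_i, h_i = 1, 1, 1, and Δ_i = (y_(i+1) − y_i)/h_i = -2, 1, 4:
  1·σ_0 + 4·σ_1 + 1·σ_2 = 6(Δ_1 - Δ_0) = 18
  1·σ_1 + 4·σ_2 + 1·σ_3 = 6(Δ_2 - Δ_1) = 18
Natural end conditions: σ_0 = σ_3 = 0.
Forward elimination and back-substitution give σ_0 = 0, σ_1 = 18/5, σ_2 = 18/5, σ_3 = 0.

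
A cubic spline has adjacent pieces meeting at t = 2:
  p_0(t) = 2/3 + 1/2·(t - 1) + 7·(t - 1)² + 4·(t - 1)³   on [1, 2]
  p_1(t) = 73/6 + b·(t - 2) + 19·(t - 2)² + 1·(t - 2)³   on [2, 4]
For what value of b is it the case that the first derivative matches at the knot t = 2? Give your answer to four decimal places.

26.5000

p_0'(t) = 1/2 + 14·(t - 1) + 12·(t - 1)², so p_0'(2) = 53/2. On the right, p_1'(2) = b, so b = 53/2.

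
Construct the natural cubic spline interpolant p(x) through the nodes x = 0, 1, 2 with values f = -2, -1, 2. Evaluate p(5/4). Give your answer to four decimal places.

Write σ_i for p''(x_i). With h_i = 1, 1 and divided differences Δ_i = 1, 3, the continuity of p' gives the tridiagonal system
  1·σ_0 + 4·σ_1 + 1·σ_2 = 6(Δ_1 - Δ_0) = 12
Natural end conditions: σ_0 = σ_2 = 0.
Hence σ_0 = 0, σ_1 = 3, σ_2 = 0.
On [1, 2], p(x) = -1 + 2·(x - 1) + 3/2·(x - 1)² - 1/2·(x - 1)³.
With (x - 1) = 1/4: p(5/4) = -53/128.

-0.4141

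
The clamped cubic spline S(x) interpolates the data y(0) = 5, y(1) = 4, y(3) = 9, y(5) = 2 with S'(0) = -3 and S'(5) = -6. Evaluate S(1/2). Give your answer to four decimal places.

3.9783

Put M_i = S'' at the i-th knot. Here h = (1, 2, 2) and Δ = (-1, 5/2, -7/2), so the interior equations h_(i-1)·M_(i-1) + 2(h_(i-1)+h_i)·M_i + h_i·M_(i+1) = 6(Δ_i − Δ_(i-1)) read
  1·M_0 + 6·M_1 + 2·M_2 = 6(Δ_1 - Δ_0) = 21
  2·M_1 + 8·M_2 + 2·M_3 = 6(Δ_2 - Δ_1) = -36
Clamped end conditions give two more equations: 2h_0·M_0 + h_0·M_1 = 6(Δ_0 - S'(0)) = 12 and h_2·M_2 + 2h_2·M_3 = 6(S'(5) - Δ_2) = -15.
Solving: M_0 = 84/23, M_1 = 108/23, M_2 = -249/46, M_3 = -24/23.
On [0, 1], S(x) = 5 - 3·x + 42/23·x² + 4/23·x³.
With x = 1/2: S(1/2) = 183/46.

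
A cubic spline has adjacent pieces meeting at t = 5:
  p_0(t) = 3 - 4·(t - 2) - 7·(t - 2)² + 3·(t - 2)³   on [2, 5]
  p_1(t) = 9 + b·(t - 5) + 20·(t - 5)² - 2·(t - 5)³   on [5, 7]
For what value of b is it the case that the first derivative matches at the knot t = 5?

p_0'(t) = -4 - 14·(t - 2) + 9·(t - 2)², so p_0'(5) = 35. On the right, p_1'(5) = b, so b = 35.

35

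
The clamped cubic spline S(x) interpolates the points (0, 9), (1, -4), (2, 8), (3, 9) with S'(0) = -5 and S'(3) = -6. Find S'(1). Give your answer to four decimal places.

Write M_i for S''(x_i). With h_i = 1, 1, 1 and divided differences Δ_i = -13, 12, 1, the continuity of S' gives the tridiagonal system
  1·M_0 + 4·M_1 + 1·M_2 = 6(Δ_1 - Δ_0) = 150
  1·M_1 + 4·M_2 + 1·M_3 = 6(Δ_2 - Δ_1) = -66
Clamped end conditions give two more equations: 2h_0·M_0 + h_0·M_1 = 6(Δ_0 - S'(0)) = -48 and h_2·M_2 + 2h_2·M_3 = 6(S'(3) - Δ_2) = -42.
Solving the tridiagonal system: M_0 = -796/15, M_1 = 872/15, M_2 = -442/15, M_3 = -94/15.
On [1, 2], S'(x) = b_1 + 2c_1·(x - 1) + 3d_1·(x - 1)² with b_1 = Δ_1 - h_1(2M_1 + M_2)/6 = -37/15, c_1 = M_1/2 = 436/15, d_1 = (M_2 - M_1)/(6h_1) = -73/5. So S'(1) = -37/15.

-2.4667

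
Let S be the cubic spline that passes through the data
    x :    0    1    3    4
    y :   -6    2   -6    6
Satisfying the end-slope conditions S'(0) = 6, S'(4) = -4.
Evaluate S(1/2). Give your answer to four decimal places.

Put σ_i = S'' at the i-th knot. Here h = (1, 2, 1) and Δ = (8, -4, 12), so the interior equations h_(i-1)·σ_(i-1) + 2(h_(i-1)+h_i)·σ_i + h_i·σ_(i+1) = 6(Δ_i − Δ_(i-1)) read
  1·σ_0 + 6·σ_1 + 2·σ_2 = 6(Δ_1 - Δ_0) = -72
  2·σ_1 + 6·σ_2 + 1·σ_3 = 6(Δ_2 - Δ_1) = 96
Clamped end conditions give two more equations: 2h_0·σ_0 + h_0·σ_1 = 6(Δ_0 - S'(0)) = 12 and h_2·σ_2 + 2h_2·σ_3 = 6(S'(4) - Δ_2) = -96.
Hence σ_0 = 688/35, σ_1 = -956/35, σ_2 = 1264/35, σ_3 = -2312/35.
On [0, 1], S(x) = -6 + 6·x + 344/35·x² - 274/35·x³.
With x = 1/2: S(1/2) = -213/140.

-1.5214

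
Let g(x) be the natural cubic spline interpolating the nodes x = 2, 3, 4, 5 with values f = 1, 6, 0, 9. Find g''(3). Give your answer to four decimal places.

Put M_i = g'' at the i-th knot. Here h = (1, 1, 1) and Δ = (5, -6, 9), so the interior equations h_(i-1)·M_(i-1) + 2(h_(i-1)+h_i)·M_i + h_i·M_(i+1) = 6(Δ_i − Δ_(i-1)) read
  1·M_0 + 4·M_1 + 1·M_2 = 6(Δ_1 - Δ_0) = -66
  1·M_1 + 4·M_2 + 1·M_3 = 6(Δ_2 - Δ_1) = 90
Natural end conditions: M_0 = M_3 = 0.
Solving: M_0 = 0, M_1 = -118/5, M_2 = 142/5, M_3 = 0.

-23.6000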